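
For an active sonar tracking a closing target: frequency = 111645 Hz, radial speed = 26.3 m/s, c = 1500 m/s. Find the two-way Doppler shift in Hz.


3915.02 Hz


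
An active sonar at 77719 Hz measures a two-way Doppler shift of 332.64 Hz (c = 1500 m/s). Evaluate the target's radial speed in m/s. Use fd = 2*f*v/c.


3.21 m/s


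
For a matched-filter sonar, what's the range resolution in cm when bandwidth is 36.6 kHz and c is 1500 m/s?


2.05 cm


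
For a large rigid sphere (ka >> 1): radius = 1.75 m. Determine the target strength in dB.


TS = 10*log10(1.75^2 / 4) = 10*log10(0.765625) = -1.16

-1.16 dB


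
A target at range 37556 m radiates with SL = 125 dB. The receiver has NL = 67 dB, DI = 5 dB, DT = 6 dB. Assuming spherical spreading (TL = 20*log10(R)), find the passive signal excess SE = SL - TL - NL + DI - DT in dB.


Step 1: TL = 20*log10(37556) = 91.49 dB
Step 2: SE = 125 - 91.49 - 67 + 5 - 6 = -34.49

-34.49 dB


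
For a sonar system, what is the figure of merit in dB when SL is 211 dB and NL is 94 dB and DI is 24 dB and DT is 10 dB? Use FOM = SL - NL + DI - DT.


131 dB


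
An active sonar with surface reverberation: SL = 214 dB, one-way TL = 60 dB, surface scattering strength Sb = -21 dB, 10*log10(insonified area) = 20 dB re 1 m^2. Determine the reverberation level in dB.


93 dB


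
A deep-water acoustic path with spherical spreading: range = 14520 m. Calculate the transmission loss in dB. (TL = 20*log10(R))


83.24 dB


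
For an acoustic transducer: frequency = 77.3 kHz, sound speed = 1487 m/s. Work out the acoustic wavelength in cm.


1.92 cm


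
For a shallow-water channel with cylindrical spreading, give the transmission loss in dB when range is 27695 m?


44.42 dB


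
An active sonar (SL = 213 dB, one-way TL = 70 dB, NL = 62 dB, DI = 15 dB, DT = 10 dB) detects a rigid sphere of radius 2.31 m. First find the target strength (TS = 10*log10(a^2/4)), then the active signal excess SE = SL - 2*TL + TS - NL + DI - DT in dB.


Step 1: TS = 10*log10(2.31^2/4) = 1.25 dB
Step 2: SE = SL - 2*TL + TS - NL + DI - DT = 213 - 2*70 + (1.25) - 62 + 15 - 10 = 17.25

17.25 dB


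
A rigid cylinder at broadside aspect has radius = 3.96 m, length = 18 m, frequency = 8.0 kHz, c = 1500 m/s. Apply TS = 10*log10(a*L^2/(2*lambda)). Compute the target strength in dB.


lambda = 1500/8000 = 0.1875 m
TS = 10*log10(3.96*18^2/(2*0.1875)) = 35.34

35.34 dB


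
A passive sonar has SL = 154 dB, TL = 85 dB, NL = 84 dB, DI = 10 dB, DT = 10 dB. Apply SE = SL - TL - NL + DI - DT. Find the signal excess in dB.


-15 dB


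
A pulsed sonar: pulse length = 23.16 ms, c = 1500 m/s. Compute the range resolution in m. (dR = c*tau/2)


dR = c*tau/2 = 1500 * 23.16e-3 / 2 = 17.37

17.37 m


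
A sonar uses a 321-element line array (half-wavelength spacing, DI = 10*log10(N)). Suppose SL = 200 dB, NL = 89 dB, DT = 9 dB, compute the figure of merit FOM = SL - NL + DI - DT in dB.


127.07 dB


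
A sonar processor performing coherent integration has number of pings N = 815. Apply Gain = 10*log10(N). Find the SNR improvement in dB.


Gain = 10*log10(815) = 29.11

29.11 dB


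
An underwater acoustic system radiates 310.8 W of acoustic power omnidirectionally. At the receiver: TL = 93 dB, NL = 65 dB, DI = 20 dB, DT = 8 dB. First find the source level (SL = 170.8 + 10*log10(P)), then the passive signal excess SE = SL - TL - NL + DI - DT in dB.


Step 1: SL = 170.8 + 10*log10(310.8) = 195.72 dB
Step 2: SE = SL - TL - NL + DI - DT = 195.72 - 93 - 65 + 20 - 8 = 49.72

49.72 dB


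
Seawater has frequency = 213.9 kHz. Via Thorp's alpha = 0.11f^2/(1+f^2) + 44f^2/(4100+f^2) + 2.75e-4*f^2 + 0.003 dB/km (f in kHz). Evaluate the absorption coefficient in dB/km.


53.077 dB/km


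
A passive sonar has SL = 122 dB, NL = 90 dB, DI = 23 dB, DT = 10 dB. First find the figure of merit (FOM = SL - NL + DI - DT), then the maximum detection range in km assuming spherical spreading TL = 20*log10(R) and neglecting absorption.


Step 1: FOM = SL - NL + DI - DT = 122 - 90 + 23 - 10 = 45 dB
Step 2: at max range FOM = TL = 20*log10(R), so R = 10^(45/20) = 177.83 m = 0.18 km

0.18 km


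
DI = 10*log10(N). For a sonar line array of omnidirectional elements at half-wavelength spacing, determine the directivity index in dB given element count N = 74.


DI = 10*log10(74) = 18.69

18.69 dB


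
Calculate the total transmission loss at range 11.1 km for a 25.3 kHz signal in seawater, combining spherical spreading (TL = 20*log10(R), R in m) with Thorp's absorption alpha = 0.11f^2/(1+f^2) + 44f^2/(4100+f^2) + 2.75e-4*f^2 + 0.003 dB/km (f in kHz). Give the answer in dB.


Step 1 (Thorp): alpha = 0.11*640.09/(1+640.09) + 44*640.09/(4100+640.09) + 2.75e-4*640.09 + 0.003 = 6.2305 dB/km
Step 2: TL_spread = 20*log10(11100) = 80.91 dB
Step 3: TL_abs = alpha*R = 6.2305 * 11.1 = 69.16 dB
Step 4: TL_total = 80.91 + 69.16 = 150.07

150.07 dB


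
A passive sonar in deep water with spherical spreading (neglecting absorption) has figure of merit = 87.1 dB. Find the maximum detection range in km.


At max range FOM = TL, so 20*log10(R) = 87.1
R = 10^(87.1/20) = 22646.44 m = 22.65 km

22.65 km


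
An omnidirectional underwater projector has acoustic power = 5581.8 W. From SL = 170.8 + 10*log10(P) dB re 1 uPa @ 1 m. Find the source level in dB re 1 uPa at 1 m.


208.27 dB


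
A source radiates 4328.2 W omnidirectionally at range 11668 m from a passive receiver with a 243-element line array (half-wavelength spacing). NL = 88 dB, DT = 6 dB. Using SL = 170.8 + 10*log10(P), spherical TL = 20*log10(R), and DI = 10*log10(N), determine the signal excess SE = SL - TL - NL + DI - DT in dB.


Step 1: SL = 170.8 + 10*log10(4328.2) = 207.16 dB
Step 2: TL = 20*log10(11668) = 81.34 dB
Step 3: DI = 10*log10(243) = 23.86 dB
Step 4: SE = SL - TL - NL + DI - DT = 207.16 - 81.34 - 88 + 23.86 - 6 = 55.68

55.68 dB


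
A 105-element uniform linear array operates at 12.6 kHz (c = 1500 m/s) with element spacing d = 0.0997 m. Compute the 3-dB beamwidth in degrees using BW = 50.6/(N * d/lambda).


0.58 deg


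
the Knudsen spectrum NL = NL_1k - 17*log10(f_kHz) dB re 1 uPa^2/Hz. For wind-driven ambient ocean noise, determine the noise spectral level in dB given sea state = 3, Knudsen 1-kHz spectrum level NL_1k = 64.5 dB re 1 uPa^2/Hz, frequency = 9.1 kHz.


NL = NL_1k - 17*log10(f_kHz) = 64.5 - 17*log10(9.1) = 64.5 - (16.3) = 48.2

48.2 dB


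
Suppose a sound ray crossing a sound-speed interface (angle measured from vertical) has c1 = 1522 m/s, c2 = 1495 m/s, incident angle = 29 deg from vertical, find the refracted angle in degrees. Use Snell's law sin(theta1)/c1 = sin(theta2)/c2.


28.44 deg


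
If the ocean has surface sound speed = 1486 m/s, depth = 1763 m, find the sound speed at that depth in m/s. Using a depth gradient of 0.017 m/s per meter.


c = 1486 + 0.017 * 1763 = 1515.971

1515.971 m/s


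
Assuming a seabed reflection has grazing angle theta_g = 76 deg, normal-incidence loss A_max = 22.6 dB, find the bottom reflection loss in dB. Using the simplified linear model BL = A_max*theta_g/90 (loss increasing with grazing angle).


BL = A_max * theta_g / 90 = 22.6 * 76 / 90 = 19.08

19.08 dB


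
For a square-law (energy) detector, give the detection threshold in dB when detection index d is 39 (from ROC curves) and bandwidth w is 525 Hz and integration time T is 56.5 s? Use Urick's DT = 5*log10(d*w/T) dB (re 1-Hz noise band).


DT = 5*log10(d*w/T) = 5*log10(39 * 525 / 56.5) = 5*log10(362.39) = 12.8

12.8 dB


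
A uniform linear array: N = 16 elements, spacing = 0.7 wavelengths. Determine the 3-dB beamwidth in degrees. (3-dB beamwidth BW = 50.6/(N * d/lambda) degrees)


BW = 50.6 / (16 * 0.7) = 50.6 / 11.2 = 4.52

4.52 deg


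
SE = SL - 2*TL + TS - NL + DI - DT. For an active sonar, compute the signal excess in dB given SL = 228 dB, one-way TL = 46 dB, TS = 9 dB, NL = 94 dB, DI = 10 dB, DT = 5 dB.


SE = SL - 2*TL + TS - NL + DI - DT = 228 - 2*46 + (9) - 94 + 10 - 5 = 56

56 dB


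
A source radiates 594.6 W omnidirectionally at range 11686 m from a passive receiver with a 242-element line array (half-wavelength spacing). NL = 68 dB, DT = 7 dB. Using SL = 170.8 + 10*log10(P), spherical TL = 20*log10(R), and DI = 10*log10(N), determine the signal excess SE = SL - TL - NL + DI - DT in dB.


66.03 dB


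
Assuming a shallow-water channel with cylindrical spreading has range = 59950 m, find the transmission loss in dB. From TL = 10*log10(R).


TL = 10*log10(59950) = 47.78

47.78 dB


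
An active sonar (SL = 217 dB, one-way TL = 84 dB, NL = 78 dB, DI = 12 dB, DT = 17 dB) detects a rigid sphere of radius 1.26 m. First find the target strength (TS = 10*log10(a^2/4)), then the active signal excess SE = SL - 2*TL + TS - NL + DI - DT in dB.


Step 1: TS = 10*log10(1.26^2/4) = -4.01 dB
Step 2: SE = SL - 2*TL + TS - NL + DI - DT = 217 - 2*84 + (-4.01) - 78 + 12 - 17 = -38.01

-38.01 dB


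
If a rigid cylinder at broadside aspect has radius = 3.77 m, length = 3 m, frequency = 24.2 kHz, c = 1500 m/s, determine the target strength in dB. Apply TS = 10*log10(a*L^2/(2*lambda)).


lambda = 1500/24200 = 0.06198 m
TS = 10*log10(3.77*3^2/(2*0.06198)) = 24.37

24.37 dB


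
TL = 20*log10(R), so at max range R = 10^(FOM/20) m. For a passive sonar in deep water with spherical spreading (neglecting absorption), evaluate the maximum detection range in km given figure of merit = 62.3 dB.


At max range FOM = TL, so 20*log10(R) = 62.3
R = 10^(62.3/20) = 1303.17 m = 1.3 km

1.3 km


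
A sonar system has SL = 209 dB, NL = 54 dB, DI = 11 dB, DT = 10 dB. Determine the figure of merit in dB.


FOM = SL - NL + DI - DT = 209 - 54 + 11 - 10 = 156

156 dB


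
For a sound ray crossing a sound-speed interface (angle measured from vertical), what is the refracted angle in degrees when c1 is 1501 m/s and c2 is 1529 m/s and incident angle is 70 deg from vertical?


sin(theta2) = (c2/c1)*sin(theta1) = (1529/1501)*sin(70 deg) = 0.95722
theta2 = arcsin(0.95722) = 73.18

73.18 deg


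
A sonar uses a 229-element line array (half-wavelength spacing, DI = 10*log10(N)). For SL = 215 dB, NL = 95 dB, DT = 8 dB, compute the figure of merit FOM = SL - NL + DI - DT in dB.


Step 1: DI = 10*log10(229) = 23.6 dB
Step 2: FOM = SL - NL + DI - DT = 215 - 95 + 23.6 - 8 = 135.6

135.6 dB


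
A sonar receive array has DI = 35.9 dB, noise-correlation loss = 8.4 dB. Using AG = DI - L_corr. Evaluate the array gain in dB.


AG = DI - L_corr = 35.9 - 8.4 = 27.5

27.5 dB


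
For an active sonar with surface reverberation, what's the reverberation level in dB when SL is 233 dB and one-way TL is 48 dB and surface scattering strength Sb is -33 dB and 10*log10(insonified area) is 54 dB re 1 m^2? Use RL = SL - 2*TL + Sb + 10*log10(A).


RL = SL - 2*TL + Sb + 10*log10(A) = 233 - 2*48 + (-33) + 54 = 158

158 dB


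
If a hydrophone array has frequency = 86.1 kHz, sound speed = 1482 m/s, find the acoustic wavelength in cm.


1.72 cm


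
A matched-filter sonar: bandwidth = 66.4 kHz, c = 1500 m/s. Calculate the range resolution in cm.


dR = c/(2*BW) = 1500 / (2 * 66.4e3) = 0.0113 m = 1.13 cm

1.13 cm


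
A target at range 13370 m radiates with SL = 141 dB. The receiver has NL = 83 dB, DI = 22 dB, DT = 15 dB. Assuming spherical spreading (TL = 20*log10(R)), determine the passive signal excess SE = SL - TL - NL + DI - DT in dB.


Step 1: TL = 20*log10(13370) = 82.52 dB
Step 2: SE = 141 - 82.52 - 83 + 22 - 15 = -17.52

-17.52 dB


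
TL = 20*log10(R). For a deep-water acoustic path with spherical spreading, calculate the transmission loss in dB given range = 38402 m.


91.69 dB


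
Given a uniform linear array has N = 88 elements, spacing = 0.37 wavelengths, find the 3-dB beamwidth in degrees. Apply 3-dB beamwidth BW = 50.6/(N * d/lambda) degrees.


BW = 50.6 / (88 * 0.37) = 50.6 / 32.56 = 1.55

1.55 deg


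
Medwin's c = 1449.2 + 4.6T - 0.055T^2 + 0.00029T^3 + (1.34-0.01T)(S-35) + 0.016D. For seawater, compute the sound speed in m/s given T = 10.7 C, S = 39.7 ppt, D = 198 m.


c = 1449.2 + 4.6*10.7 - 0.055*10.7^2 + 0.00029*10.7^3 + (1.34 - 0.01*10.7)*(39.7 - 35) + 0.016*198 = 1501.44

1501.44 m/s


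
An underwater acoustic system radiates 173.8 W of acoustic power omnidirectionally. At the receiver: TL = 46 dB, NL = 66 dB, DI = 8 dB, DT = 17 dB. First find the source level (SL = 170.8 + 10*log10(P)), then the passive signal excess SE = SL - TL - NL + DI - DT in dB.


Step 1: SL = 170.8 + 10*log10(173.8) = 193.2 dB
Step 2: SE = SL - TL - NL + DI - DT = 193.2 - 46 - 66 + 8 - 17 = 72.2

72.2 dB


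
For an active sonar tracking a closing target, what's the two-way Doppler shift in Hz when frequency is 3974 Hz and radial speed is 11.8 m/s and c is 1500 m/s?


fd = 2*f*v/c = 2 * 3974 * 11.8 / 1500 = 62.52

62.52 Hz


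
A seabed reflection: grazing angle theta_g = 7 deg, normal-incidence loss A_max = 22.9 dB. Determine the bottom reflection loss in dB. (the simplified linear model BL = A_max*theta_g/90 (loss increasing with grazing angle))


BL = A_max * theta_g / 90 = 22.9 * 7 / 90 = 1.78

1.78 dB


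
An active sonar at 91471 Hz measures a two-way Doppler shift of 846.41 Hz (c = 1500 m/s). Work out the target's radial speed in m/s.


From fd = 2*f*v/c, v = c*fd/(2*f) = 1500 * 846.41 / (2*91471) = 6.94

6.94 m/s


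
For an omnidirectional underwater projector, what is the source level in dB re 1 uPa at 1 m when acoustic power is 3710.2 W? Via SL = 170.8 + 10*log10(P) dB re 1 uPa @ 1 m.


SL = 170.8 + 10*log10(3710.2) = 170.8 + 35.69 = 206.49

206.49 dB


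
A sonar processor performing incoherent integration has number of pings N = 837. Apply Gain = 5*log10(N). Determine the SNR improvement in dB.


Gain = 5*log10(837) = 14.61

14.61 dB


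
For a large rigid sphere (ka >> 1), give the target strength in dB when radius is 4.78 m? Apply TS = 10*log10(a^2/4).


TS = 10*log10(4.78^2 / 4) = 10*log10(5.7121) = 7.57

7.57 dB


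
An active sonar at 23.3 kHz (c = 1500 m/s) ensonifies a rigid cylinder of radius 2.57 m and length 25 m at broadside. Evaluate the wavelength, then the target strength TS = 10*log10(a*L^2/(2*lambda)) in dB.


Step 1: lambda = c/f = 1500/23300 = 0.06438 m
Step 2: TS = 10*log10(a*L^2/(2*lambda)) = 10*log10(2.57*25^2/(2*0.06438)) = 40.96

40.96 dB


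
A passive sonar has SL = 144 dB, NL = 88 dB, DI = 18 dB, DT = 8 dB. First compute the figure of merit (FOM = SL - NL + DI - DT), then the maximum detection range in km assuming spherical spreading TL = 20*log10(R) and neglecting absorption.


Step 1: FOM = SL - NL + DI - DT = 144 - 88 + 18 - 8 = 66 dB
Step 2: at max range FOM = TL = 20*log10(R), so R = 10^(66/20) = 1995.26 m = 2.0 km

2.0 km


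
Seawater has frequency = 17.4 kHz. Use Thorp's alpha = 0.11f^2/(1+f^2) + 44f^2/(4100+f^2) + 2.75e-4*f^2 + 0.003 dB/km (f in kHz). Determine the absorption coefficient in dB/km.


f^2 = 302.76
alpha = 0.11*302.76/(1+302.76) + 44*302.76/(4100+302.76) + 2.75e-4*302.76 + 0.003 = 3.222

3.222 dB/km


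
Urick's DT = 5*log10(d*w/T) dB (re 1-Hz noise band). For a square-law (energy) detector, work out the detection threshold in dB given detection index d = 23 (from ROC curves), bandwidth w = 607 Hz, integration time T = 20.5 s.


DT = 5*log10(d*w/T) = 5*log10(23 * 607 / 20.5) = 5*log10(681.02) = 14.17

14.17 dB


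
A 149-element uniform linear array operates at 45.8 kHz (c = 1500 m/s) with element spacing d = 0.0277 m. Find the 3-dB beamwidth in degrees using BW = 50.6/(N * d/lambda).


0.4 deg


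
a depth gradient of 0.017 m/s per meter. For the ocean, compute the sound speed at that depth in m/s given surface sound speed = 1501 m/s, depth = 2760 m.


c = 1501 + 0.017 * 2760 = 1547.92

1547.92 m/s


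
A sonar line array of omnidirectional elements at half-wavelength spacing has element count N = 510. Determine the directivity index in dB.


27.08 dB


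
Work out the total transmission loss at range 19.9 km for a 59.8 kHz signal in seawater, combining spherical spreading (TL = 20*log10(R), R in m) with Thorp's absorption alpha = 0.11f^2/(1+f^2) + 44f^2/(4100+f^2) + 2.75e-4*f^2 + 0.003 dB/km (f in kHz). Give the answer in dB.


515.71 dB


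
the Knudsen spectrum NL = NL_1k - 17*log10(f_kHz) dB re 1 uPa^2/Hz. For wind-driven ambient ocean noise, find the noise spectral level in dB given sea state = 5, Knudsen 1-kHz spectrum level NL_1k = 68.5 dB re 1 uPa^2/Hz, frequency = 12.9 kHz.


NL = NL_1k - 17*log10(f_kHz) = 68.5 - 17*log10(12.9) = 68.5 - (18.88) = 49.62

49.62 dB


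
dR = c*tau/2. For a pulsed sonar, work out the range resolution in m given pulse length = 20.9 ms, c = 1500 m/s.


dR = c*tau/2 = 1500 * 20.9e-3 / 2 = 15.675

15.675 m


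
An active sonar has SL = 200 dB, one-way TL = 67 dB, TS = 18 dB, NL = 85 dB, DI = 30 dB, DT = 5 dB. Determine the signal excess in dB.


SE = SL - 2*TL + TS - NL + DI - DT = 200 - 2*67 + (18) - 85 + 30 - 5 = 24

24 dB


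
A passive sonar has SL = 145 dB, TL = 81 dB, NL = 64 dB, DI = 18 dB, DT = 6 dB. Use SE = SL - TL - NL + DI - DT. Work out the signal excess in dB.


12 dB


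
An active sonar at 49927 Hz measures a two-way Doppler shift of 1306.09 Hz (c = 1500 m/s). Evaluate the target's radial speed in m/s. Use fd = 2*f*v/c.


From fd = 2*f*v/c, v = c*fd/(2*f) = 1500 * 1306.09 / (2*49927) = 19.62

19.62 m/s


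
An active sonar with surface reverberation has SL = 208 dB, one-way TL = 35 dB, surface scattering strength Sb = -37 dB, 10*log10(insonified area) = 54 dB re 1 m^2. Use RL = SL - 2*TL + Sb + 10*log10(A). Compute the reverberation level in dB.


RL = SL - 2*TL + Sb + 10*log10(A) = 208 - 2*35 + (-37) + 54 = 155

155 dB


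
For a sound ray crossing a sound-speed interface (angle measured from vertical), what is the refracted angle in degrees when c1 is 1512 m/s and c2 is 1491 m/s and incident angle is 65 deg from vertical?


sin(theta2) = (c2/c1)*sin(theta1) = (1491/1512)*sin(65 deg) = 0.89372
theta2 = arcsin(0.89372) = 63.34

63.34 deg


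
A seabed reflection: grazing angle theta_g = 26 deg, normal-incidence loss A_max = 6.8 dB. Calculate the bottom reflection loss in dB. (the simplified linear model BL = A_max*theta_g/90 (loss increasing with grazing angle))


BL = A_max * theta_g / 90 = 6.8 * 26 / 90 = 1.96

1.96 dB


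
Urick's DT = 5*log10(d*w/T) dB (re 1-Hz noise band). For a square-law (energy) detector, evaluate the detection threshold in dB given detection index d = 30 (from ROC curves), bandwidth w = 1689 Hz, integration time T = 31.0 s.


16.07 dB


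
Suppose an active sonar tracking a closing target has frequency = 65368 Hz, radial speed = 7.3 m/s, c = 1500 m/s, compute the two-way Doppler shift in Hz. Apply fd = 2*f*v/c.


fd = 2*f*v/c = 2 * 65368 * 7.3 / 1500 = 636.25

636.25 Hz


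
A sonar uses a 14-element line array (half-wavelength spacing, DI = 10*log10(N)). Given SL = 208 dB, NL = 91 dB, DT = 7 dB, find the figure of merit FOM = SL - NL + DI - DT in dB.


121.46 dB


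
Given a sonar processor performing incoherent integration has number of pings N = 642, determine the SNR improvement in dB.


Gain = 5*log10(642) = 14.04

14.04 dB


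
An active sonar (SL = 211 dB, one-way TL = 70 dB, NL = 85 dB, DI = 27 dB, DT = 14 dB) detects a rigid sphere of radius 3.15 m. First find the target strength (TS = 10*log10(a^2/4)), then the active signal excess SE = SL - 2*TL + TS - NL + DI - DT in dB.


Step 1: TS = 10*log10(3.15^2/4) = 3.95 dB
Step 2: SE = SL - 2*TL + TS - NL + DI - DT = 211 - 2*70 + (3.95) - 85 + 27 - 14 = 2.95

2.95 dB


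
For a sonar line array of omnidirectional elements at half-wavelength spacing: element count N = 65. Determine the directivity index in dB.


18.13 dB


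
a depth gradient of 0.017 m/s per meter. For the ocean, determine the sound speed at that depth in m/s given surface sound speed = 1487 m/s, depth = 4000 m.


c = 1487 + 0.017 * 4000 = 1555.0

1555.0 m/s


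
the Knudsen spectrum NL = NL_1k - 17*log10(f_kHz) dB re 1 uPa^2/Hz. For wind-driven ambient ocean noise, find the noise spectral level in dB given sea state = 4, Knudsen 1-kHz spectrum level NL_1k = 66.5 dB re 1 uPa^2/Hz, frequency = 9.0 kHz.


50.28 dB


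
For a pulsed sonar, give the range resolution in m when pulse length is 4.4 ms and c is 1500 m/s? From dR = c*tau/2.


dR = c*tau/2 = 1500 * 4.4e-3 / 2 = 3.3

3.3 m


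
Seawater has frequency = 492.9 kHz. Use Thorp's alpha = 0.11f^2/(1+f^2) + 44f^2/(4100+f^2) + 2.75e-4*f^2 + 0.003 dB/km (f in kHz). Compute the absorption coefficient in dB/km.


f^2 = 242950.41
alpha = 0.11*242950.41/(1+242950.41) + 44*242950.41/(4100+242950.41) + 2.75e-4*242950.41 + 0.003 = 110.194

110.194 dB/km


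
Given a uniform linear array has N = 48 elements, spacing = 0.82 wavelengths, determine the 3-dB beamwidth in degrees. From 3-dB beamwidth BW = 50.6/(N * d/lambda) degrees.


BW = 50.6 / (48 * 0.82) = 50.6 / 39.36 = 1.29

1.29 deg


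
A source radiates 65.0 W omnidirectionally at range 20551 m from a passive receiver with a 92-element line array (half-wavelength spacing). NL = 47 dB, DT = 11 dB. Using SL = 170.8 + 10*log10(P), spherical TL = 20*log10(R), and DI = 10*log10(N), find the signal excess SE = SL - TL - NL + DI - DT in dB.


Step 1: SL = 170.8 + 10*log10(65.0) = 188.93 dB
Step 2: TL = 20*log10(20551) = 86.26 dB
Step 3: DI = 10*log10(92) = 19.64 dB
Step 4: SE = SL - TL - NL + DI - DT = 188.93 - 86.26 - 47 + 19.64 - 11 = 64.31

64.31 dB


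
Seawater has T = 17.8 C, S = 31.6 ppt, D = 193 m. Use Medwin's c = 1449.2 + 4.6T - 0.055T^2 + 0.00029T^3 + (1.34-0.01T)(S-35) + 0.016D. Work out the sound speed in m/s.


c = 1449.2 + 4.6*17.8 - 0.055*17.8^2 + 0.00029*17.8^3 + (1.34 - 0.01*17.8)*(31.6 - 35) + 0.016*193 = 1514.43

1514.43 m/s


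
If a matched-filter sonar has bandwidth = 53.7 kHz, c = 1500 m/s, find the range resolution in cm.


dR = c/(2*BW) = 1500 / (2 * 53.7e3) = 0.014 m = 1.4 cm

1.4 cm


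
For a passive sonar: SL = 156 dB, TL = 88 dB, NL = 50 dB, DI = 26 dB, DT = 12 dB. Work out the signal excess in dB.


32 dB


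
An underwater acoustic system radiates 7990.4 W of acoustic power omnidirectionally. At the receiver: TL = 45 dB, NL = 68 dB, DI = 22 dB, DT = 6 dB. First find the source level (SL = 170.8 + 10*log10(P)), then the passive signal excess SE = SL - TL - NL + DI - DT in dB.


Step 1: SL = 170.8 + 10*log10(7990.4) = 209.83 dB
Step 2: SE = SL - TL - NL + DI - DT = 209.83 - 45 - 68 + 22 - 6 = 112.83

112.83 dB


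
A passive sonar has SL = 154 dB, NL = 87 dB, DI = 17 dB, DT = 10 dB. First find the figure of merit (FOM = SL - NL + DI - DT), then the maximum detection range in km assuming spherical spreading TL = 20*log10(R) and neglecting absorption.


Step 1: FOM = SL - NL + DI - DT = 154 - 87 + 17 - 10 = 74 dB
Step 2: at max range FOM = TL = 20*log10(R), so R = 10^(74/20) = 5011.87 m = 5.01 km

5.01 km


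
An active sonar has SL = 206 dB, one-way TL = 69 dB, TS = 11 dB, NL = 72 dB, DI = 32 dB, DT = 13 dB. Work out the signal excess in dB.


26 dB


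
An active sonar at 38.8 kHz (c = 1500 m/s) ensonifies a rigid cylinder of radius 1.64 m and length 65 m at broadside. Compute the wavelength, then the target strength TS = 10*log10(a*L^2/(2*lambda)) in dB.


Step 1: lambda = c/f = 1500/38800 = 0.03866 m
Step 2: TS = 10*log10(a*L^2/(2*lambda)) = 10*log10(1.64*65^2/(2*0.03866)) = 49.52

49.52 dB


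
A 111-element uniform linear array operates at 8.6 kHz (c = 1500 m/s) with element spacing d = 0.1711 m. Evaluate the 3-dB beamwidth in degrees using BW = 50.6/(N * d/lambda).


0.46 deg


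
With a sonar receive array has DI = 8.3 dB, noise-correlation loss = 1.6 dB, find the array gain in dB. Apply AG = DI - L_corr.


AG = DI - L_corr = 8.3 - 1.6 = 6.7

6.7 dB


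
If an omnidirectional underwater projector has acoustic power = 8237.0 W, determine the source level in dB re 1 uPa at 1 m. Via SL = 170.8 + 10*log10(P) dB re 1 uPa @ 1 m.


SL = 170.8 + 10*log10(8237.0) = 170.8 + 39.16 = 209.96

209.96 dB


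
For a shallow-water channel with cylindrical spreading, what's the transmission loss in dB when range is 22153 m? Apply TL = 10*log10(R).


TL = 10*log10(22153) = 43.45

43.45 dB


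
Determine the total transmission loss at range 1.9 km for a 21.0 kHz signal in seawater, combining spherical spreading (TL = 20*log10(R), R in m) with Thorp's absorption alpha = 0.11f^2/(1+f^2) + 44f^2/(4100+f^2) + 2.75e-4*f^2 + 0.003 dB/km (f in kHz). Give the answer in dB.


Step 1 (Thorp): alpha = 0.11*441.0/(1+441.0) + 44*441.0/(4100+441.0) + 2.75e-4*441.0 + 0.003 = 4.5071 dB/km
Step 2: TL_spread = 20*log10(1900) = 65.58 dB
Step 3: TL_abs = alpha*R = 4.5071 * 1.9 = 8.56 dB
Step 4: TL_total = 65.58 + 8.56 = 74.14

74.14 dB


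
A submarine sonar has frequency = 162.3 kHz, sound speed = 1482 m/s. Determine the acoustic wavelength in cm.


lambda = c/f = 1482 / 162300 = 0.0091 m = 0.91 cm

0.91 cm


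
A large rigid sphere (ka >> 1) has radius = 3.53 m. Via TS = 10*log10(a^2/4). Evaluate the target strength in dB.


TS = 10*log10(3.53^2 / 4) = 10*log10(3.115225) = 4.93

4.93 dB


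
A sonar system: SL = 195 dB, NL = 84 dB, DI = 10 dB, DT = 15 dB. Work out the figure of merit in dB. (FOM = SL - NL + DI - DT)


FOM = SL - NL + DI - DT = 195 - 84 + 10 - 15 = 106

106 dB


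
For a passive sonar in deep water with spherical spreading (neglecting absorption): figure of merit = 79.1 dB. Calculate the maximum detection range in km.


At max range FOM = TL, so 20*log10(R) = 79.1
R = 10^(79.1/20) = 9015.71 m = 9.02 km

9.02 km


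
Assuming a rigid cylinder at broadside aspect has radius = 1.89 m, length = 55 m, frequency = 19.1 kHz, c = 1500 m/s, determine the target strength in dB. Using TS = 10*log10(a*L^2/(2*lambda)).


lambda = 1500/19100 = 0.07853 m
TS = 10*log10(1.89*55^2/(2*0.07853)) = 45.61

45.61 dB


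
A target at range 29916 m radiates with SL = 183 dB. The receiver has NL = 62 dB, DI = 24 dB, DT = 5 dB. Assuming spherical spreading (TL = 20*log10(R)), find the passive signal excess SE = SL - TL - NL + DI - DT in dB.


50.48 dB


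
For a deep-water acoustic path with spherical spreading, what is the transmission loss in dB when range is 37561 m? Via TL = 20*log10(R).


TL = 20*log10(37561) = 91.49

91.49 dB


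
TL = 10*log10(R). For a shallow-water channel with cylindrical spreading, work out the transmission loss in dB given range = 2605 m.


TL = 10*log10(2605) = 34.16

34.16 dB


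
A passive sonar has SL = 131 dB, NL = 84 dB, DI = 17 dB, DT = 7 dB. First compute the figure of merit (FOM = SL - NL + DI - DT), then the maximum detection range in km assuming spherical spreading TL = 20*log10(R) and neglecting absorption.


Step 1: FOM = SL - NL + DI - DT = 131 - 84 + 17 - 7 = 57 dB
Step 2: at max range FOM = TL = 20*log10(R), so R = 10^(57/20) = 707.95 m = 0.71 km

0.71 km


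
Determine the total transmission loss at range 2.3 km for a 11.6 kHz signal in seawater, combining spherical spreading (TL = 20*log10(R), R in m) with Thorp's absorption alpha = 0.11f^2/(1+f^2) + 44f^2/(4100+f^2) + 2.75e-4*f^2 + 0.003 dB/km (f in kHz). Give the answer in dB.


70.79 dB


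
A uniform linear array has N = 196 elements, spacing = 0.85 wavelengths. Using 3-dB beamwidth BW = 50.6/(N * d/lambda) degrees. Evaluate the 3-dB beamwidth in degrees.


BW = 50.6 / (196 * 0.85) = 50.6 / 166.6 = 0.3

0.3 deg


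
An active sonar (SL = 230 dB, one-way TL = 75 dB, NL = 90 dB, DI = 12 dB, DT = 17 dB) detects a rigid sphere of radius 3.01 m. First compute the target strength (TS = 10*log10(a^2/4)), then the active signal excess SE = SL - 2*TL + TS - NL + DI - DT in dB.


Step 1: TS = 10*log10(3.01^2/4) = 3.55 dB
Step 2: SE = SL - 2*TL + TS - NL + DI - DT = 230 - 2*75 + (3.55) - 90 + 12 - 17 = -11.45

-11.45 dB


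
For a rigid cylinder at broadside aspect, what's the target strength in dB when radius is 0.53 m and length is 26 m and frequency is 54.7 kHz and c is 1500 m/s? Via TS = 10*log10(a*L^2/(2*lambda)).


38.15 dB


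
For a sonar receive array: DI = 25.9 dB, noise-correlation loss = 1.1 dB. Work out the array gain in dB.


AG = DI - L_corr = 25.9 - 1.1 = 24.8

24.8 dB


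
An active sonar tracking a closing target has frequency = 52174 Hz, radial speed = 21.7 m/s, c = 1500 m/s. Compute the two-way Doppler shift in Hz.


fd = 2*f*v/c = 2 * 52174 * 21.7 / 1500 = 1509.57

1509.57 Hz


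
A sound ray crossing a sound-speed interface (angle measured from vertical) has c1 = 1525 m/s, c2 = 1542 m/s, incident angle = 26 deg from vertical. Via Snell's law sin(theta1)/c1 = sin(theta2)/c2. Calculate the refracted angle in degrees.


sin(theta2) = (c2/c1)*sin(theta1) = (1542/1525)*sin(26 deg) = 0.44326
theta2 = arcsin(0.44326) = 26.31

26.31 deg


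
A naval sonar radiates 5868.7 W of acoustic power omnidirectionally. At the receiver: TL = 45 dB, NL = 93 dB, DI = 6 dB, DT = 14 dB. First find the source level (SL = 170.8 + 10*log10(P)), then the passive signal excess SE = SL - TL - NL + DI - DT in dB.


Step 1: SL = 170.8 + 10*log10(5868.7) = 208.49 dB
Step 2: SE = SL - TL - NL + DI - DT = 208.49 - 45 - 93 + 6 - 14 = 62.49

62.49 dB


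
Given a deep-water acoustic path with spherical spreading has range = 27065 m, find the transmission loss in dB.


TL = 20*log10(27065) = 88.65

88.65 dB


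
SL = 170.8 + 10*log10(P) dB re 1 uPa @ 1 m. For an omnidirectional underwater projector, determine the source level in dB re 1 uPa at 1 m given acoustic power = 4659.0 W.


207.48 dB


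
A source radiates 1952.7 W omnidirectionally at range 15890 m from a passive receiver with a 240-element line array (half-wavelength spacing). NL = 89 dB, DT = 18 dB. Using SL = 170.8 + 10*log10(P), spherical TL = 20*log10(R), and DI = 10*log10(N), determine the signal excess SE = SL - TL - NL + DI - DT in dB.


36.49 dB


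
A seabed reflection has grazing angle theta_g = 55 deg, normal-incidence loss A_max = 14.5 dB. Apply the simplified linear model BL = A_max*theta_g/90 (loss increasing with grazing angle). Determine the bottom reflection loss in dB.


BL = A_max * theta_g / 90 = 14.5 * 55 / 90 = 8.86

8.86 dB


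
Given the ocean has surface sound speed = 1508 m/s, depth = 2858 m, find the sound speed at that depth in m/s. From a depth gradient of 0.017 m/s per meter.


1556.586 m/s


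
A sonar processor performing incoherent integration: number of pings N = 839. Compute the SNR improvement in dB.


14.62 dB


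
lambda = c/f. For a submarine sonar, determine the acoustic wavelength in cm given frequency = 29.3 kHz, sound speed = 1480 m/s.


5.05 cm


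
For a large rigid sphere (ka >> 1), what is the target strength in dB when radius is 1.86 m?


TS = 10*log10(1.86^2 / 4) = 10*log10(0.8649) = -0.63

-0.63 dB


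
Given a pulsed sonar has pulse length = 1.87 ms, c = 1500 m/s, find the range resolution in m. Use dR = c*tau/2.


dR = c*tau/2 = 1500 * 1.87e-3 / 2 = 1.4025

1.4025 m


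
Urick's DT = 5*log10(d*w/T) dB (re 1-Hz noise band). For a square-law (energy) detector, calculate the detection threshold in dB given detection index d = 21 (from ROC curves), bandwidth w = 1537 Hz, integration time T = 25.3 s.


15.53 dB


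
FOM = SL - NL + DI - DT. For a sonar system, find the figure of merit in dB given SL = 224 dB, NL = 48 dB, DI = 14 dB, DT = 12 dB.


178 dB


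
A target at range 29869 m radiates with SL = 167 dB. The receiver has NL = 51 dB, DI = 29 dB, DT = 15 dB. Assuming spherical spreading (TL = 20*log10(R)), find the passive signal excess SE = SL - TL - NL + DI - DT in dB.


40.5 dB


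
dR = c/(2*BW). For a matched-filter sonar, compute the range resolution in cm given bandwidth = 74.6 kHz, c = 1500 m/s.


1.01 cm


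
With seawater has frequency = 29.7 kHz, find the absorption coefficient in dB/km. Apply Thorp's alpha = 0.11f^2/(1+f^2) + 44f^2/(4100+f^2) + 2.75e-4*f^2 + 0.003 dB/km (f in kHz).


f^2 = 882.09
alpha = 0.11*882.09/(1+882.09) + 44*882.09/(4100+882.09) + 2.75e-4*882.09 + 0.003 = 8.146

8.146 dB/km


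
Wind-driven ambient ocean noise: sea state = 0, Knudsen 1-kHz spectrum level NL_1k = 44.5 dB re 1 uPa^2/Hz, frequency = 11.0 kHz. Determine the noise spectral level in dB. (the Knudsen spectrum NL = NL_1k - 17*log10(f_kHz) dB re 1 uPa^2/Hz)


NL = NL_1k - 17*log10(f_kHz) = 44.5 - 17*log10(11.0) = 44.5 - (17.7) = 26.8

26.8 dB


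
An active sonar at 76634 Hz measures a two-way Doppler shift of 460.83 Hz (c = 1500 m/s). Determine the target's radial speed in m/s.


From fd = 2*f*v/c, v = c*fd/(2*f) = 1500 * 460.83 / (2*76634) = 4.51

4.51 m/s


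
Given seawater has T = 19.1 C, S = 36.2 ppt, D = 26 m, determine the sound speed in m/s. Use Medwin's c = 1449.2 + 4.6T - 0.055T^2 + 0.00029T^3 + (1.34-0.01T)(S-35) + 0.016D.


c = 1449.2 + 4.6*19.1 - 0.055*19.1^2 + 0.00029*19.1^3 + (1.34 - 0.01*19.1)*(36.2 - 35) + 0.016*26 = 1520.81

1520.81 m/s


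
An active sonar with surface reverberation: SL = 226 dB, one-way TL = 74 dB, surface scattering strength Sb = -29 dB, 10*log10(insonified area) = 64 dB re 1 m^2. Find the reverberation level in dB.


RL = SL - 2*TL + Sb + 10*log10(A) = 226 - 2*74 + (-29) + 64 = 113

113 dB


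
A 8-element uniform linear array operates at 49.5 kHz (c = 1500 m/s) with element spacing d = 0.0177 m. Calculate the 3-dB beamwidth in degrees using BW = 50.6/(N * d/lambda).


Step 1: lambda = 1500/49500 = 0.0303 m
Step 2: d/lambda = 0.0177/0.0303 = 0.5842
Step 3: BW = 50.6/(N * d/lambda) = 50.6/(8 * 0.5842) = 10.83

10.83 deg


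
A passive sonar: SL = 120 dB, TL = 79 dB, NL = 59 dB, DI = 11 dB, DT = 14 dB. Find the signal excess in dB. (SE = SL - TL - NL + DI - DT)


SE = SL - TL - NL + DI - DT = 120 - 79 - 59 + 11 - 14 = -21

-21 dB


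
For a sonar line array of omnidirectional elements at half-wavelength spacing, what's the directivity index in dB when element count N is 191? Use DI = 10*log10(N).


22.81 dB


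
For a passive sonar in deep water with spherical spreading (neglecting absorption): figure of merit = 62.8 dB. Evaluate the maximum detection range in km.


1.38 km


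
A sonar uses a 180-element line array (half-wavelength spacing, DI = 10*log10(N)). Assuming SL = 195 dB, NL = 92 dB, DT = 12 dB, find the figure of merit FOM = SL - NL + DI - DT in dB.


Step 1: DI = 10*log10(180) = 22.55 dB
Step 2: FOM = SL - NL + DI - DT = 195 - 92 + 22.55 - 12 = 113.55

113.55 dB


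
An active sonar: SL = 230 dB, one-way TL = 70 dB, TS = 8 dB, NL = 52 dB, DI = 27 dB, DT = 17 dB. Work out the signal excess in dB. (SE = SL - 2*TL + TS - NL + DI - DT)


56 dB


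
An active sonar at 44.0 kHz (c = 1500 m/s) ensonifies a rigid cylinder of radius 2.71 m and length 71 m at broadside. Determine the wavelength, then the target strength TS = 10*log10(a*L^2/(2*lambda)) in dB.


Step 1: lambda = c/f = 1500/44000 = 0.03409 m
Step 2: TS = 10*log10(a*L^2/(2*lambda)) = 10*log10(2.71*71^2/(2*0.03409)) = 53.02

53.02 dB


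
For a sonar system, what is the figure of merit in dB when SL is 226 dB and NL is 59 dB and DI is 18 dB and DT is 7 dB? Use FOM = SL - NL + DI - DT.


178 dB


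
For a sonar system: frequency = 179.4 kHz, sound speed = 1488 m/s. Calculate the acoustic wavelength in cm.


0.83 cm


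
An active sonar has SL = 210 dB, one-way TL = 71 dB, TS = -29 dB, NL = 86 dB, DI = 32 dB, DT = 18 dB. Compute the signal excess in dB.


SE = SL - 2*TL + TS - NL + DI - DT = 210 - 2*71 + (-29) - 86 + 32 - 18 = -33

-33 dB


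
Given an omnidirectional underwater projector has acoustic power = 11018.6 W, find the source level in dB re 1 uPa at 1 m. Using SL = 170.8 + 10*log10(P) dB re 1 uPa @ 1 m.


SL = 170.8 + 10*log10(11018.6) = 170.8 + 40.42 = 211.22

211.22 dB


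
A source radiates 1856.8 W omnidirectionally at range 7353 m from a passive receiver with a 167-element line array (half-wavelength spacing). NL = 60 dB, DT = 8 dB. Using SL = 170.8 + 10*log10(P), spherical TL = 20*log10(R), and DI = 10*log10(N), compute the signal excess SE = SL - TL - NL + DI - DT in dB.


Step 1: SL = 170.8 + 10*log10(1856.8) = 203.49 dB
Step 2: TL = 20*log10(7353) = 77.33 dB
Step 3: DI = 10*log10(167) = 22.23 dB
Step 4: SE = SL - TL - NL + DI - DT = 203.49 - 77.33 - 60 + 22.23 - 8 = 80.39

80.39 dB


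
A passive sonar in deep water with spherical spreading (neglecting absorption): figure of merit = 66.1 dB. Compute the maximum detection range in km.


2.02 km


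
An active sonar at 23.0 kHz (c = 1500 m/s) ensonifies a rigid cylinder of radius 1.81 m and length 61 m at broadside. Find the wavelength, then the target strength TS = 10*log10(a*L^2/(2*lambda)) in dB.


Step 1: lambda = c/f = 1500/23000 = 0.06522 m
Step 2: TS = 10*log10(a*L^2/(2*lambda)) = 10*log10(1.81*61^2/(2*0.06522)) = 47.13

47.13 dB


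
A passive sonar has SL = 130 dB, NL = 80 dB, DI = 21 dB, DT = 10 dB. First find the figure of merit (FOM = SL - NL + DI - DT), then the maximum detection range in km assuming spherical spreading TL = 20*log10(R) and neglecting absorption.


Step 1: FOM = SL - NL + DI - DT = 130 - 80 + 21 - 10 = 61 dB
Step 2: at max range FOM = TL = 20*log10(R), so R = 10^(61/20) = 1122.02 m = 1.12 km

1.12 km


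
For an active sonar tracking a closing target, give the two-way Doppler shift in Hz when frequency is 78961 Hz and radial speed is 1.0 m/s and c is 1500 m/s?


fd = 2*f*v/c = 2 * 78961 * 1.0 / 1500 = 105.28

105.28 Hz


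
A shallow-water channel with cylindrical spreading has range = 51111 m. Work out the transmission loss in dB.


47.09 dB


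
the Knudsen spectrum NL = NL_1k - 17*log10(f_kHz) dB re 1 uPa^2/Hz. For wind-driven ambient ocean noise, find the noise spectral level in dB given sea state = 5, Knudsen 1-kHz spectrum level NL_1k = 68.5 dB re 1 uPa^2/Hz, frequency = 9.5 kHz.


NL = NL_1k - 17*log10(f_kHz) = 68.5 - 17*log10(9.5) = 68.5 - (16.62) = 51.88

51.88 dB


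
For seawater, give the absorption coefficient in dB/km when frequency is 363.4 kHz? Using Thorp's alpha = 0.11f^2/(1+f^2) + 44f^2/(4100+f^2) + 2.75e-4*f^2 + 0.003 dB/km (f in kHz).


f^2 = 132059.56
alpha = 0.11*132059.56/(1+132059.56) + 44*132059.56/(4100+132059.56) + 2.75e-4*132059.56 + 0.003 = 79.104

79.104 dB/km


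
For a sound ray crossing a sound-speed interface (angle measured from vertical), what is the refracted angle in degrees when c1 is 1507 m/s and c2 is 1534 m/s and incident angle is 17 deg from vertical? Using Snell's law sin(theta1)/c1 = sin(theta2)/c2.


sin(theta2) = (c2/c1)*sin(theta1) = (1534/1507)*sin(17 deg) = 0.29761
theta2 = arcsin(0.29761) = 17.31

17.31 deg


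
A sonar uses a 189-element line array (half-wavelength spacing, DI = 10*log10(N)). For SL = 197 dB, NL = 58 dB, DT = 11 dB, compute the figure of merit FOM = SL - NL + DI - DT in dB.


Step 1: DI = 10*log10(189) = 22.76 dB
Step 2: FOM = SL - NL + DI - DT = 197 - 58 + 22.76 - 11 = 150.76

150.76 dB


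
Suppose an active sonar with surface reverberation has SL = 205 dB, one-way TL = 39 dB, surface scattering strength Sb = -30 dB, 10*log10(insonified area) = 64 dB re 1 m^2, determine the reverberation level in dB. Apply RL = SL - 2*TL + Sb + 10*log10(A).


RL = SL - 2*TL + Sb + 10*log10(A) = 205 - 2*39 + (-30) + 64 = 161

161 dB


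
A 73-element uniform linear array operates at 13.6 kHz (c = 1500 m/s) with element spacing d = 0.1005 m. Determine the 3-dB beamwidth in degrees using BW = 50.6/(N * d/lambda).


0.76 deg
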